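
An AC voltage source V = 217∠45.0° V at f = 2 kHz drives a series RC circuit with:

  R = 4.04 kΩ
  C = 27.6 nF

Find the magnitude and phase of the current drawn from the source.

Step 1 — Angular frequency: ω = 2π·f = 2π·2000 = 1.257e+04 rad/s.
Step 2 — Component impedances:
  R: Z = R = 4040 Ω
  C: Z = 1/(jωC) = -j/(ω·C) = 0 - j2883 Ω
Step 3 — Series combination: Z_total = R + C = 4040 - j2883 Ω = 4963∠-35.5° Ω.
Step 4 — Source phasor: V = 217∠45.0° V = 153.4 + j153.4 V.
Step 5 — Ohm's law: I = V / Z_total = (153.4 + j153.4) / (4040 - j2883) = 0.007205 + j0.04312 A.
Step 6 — Convert to polar: |I| = 0.04372 A, ∠I = 80.5°.

I = 0.04372∠80.5° A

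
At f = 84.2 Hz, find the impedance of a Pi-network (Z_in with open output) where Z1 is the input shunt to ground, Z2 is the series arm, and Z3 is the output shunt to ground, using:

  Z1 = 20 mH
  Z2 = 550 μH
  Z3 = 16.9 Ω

Step 1 — Angular frequency: ω = 2π·f = 2π·84.2 = 529 rad/s.
Step 2 — Component impedances:
  Z1: Z = jωL = j·529·0.02 = 0 + j10.58 Ω
  Z2: Z = jωL = j·529·0.00055 = 0 + j0.291 Ω
  Z3: Z = R = 16.9 Ω
Step 3 — With open output, the series arm Z2 and the output shunt Z3 appear in series to ground: Z2 + Z3 = 16.9 + j0.291 Ω.
Step 4 — Parallel with input shunt Z1: Z_in = Z1 || (Z2 + Z3) = 4.686 + j7.567 Ω = 8.9∠58.2° Ω.

Z = 4.686 + j7.567 Ω = 8.9∠58.2° Ω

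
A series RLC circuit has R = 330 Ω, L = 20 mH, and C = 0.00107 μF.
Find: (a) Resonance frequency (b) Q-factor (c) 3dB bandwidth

Step 1 — Resonance: ω₀ = 1/√(LC) = 1/√(0.02·1.07e-09) = 2.162e+05 rad/s.
Step 2 — f₀ = ω₀/(2π) = 3.44e+04 Hz.
Step 3 — Series Q: Q = ω₀L/R = 2.162e+05·0.02/330 = 13.1.
Step 4 — Bandwidth: Δω = ω₀/Q = 1.65e+04 rad/s; BW = Δω/(2π) = 2626 Hz.

(a) f₀ = 3.44e+04 Hz  (b) Q = 13.1  (c) BW = 2626 Hz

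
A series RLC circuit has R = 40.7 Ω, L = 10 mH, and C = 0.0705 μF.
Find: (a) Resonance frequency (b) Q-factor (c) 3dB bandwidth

Step 1 — Resonance: ω₀ = 1/√(LC) = 1/√(0.01·7.05e-08) = 3.766e+04 rad/s.
Step 2 — f₀ = ω₀/(2π) = 5994 Hz.
Step 3 — Series Q: Q = ω₀L/R = 3.766e+04·0.01/40.7 = 9.254.
Step 4 — Bandwidth: Δω = ω₀/Q = 4070 rad/s; BW = Δω/(2π) = 647.8 Hz.

(a) f₀ = 5994 Hz  (b) Q = 9.254  (c) BW = 647.8 Hz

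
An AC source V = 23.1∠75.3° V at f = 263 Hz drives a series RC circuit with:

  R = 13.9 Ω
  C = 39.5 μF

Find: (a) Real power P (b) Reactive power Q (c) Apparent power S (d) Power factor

Step 1 — Angular frequency: ω = 2π·f = 2π·263 = 1652 rad/s.
Step 2 — Component impedances:
  R: Z = R = 13.9 Ω
  C: Z = 1/(jωC) = -j/(ω·C) = 0 - j15.32 Ω
Step 3 — Series combination: Z_total = R + C = 13.9 - j15.32 Ω = 20.69∠-47.8° Ω.
Step 4 — Source phasor: V = 23.1∠75.3° V = 5.862 + j22.34 V.
Step 5 — Current: I = V / Z = -0.6095 + j0.9356 A = 1.117∠123.1° A.
Step 6 — Complex power: S = V·I* = 17.33 - j19.1 VA.
Step 7 — Real power: P = Re(S) = 17.33 W.
Step 8 — Reactive power: Q = Im(S) = -19.1 VAR.
Step 9 — Apparent power: |S| = 25.8 VA.
Step 10 — Power factor: PF = P/|S| = 0.6719 (leading).

(a) P = 17.33 W  (b) Q = -19.1 VAR  (c) S = 25.8 VA  (d) PF = 0.6719 (leading)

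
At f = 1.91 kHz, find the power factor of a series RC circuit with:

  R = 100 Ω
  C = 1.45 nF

Step 1 — Angular frequency: ω = 2π·f = 2π·1910 = 1.2e+04 rad/s.
Step 2 — Component impedances:
  R: Z = R = 100 Ω
  C: Z = 1/(jωC) = -j/(ω·C) = 0 - j5.747e+04 Ω
Step 3 — Series combination: Z_total = R + C = 100 - j5.747e+04 Ω = 5.747e+04∠-89.9° Ω.
Step 4 — Power factor: PF = cos(φ) = Re(Z)/|Z| = 100/5.747e+04 = 0.00174.
Step 5 — Type: Im(Z) = -5.747e+04 ⇒ leading (phase φ = -89.9°).

PF = 0.00174 (leading, φ = -89.9°)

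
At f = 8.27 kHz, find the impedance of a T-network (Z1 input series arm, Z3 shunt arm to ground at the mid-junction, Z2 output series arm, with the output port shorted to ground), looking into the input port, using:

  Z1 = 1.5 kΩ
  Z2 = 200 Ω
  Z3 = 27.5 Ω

Step 1 — Angular frequency: ω = 2π·f = 2π·8270 = 5.196e+04 rad/s.
Step 2 — Component impedances:
  Z1: Z = R = 1500 Ω
  Z2: Z = R = 200 Ω
  Z3: Z = R = 27.5 Ω
Step 3 — With the output port shorted to ground, the output series arm Z2 runs from the junction to ground; the shunt arm Z3 also runs from the junction to ground. They appear in parallel: Z3 || Z2 = 24.18 Ω.
Step 4 — Series with input arm Z1: Z_in = Z1 + (Z3 || Z2) = 1524 Ω = 1524∠0.0° Ω.

Z = 1524 Ω = 1524∠0.0° Ω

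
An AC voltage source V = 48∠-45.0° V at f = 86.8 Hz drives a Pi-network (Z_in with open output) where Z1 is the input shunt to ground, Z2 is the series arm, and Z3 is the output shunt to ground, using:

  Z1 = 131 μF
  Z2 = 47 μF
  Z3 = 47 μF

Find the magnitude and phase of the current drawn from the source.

Step 1 — Angular frequency: ω = 2π·f = 2π·86.8 = 545.4 rad/s.
Step 2 — Component impedances:
  Z1: Z = 1/(jωC) = -j/(ω·C) = 0 - j14 Ω
  Z2: Z = 1/(jωC) = -j/(ω·C) = 0 - j39.01 Ω
  Z3: Z = 1/(jωC) = -j/(ω·C) = 0 - j39.01 Ω
Step 3 — With open output, the series arm Z2 and the output shunt Z3 appear in series to ground: Z2 + Z3 = 0 - j78.02 Ω.
Step 4 — Parallel with input shunt Z1: Z_in = Z1 || (Z2 + Z3) = 0 - j11.87 Ω = 11.87∠-90.0° Ω.
Step 5 — Source phasor: V = 48∠-45.0° V = 33.94 - j33.94 V.
Step 6 — Ohm's law: I = V / Z_total = (33.94 - j33.94) / (0 - j11.87) = 2.86 + j2.86 A.
Step 7 — Convert to polar: |I| = 4.045 A, ∠I = 45.0°.

I = 4.045∠45.0° A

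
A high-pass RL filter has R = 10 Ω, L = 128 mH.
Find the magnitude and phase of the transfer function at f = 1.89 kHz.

Step 1 — Angular frequency: ω = 2π·1890 = 1.188e+04 rad/s.
Step 2 — Transfer function: H(jω) = jωL/(R + jωL).
Step 3 — Numerator jωL = j·1520; denominator R + jωL = 10 + j1520.
Step 4 — H = 1 + j0.006579.
Step 5 — Magnitude: |H| = 1 (-0.0 dB); phase: φ = 0.4°.

|H| = 1 (-0.0 dB), φ = 0.4°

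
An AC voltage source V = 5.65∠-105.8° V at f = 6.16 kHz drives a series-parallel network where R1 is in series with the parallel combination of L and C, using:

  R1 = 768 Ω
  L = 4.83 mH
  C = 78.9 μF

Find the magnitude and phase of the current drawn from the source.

Step 1 — Angular frequency: ω = 2π·f = 2π·6160 = 3.87e+04 rad/s.
Step 2 — Component impedances:
  R1: Z = R = 768 Ω
  L: Z = jωL = j·3.87e+04·0.00483 = 0 + j186.9 Ω
  C: Z = 1/(jωC) = -j/(ω·C) = 0 - j0.3275 Ω
Step 3 — Parallel branch: L || C = 1/(1/L + 1/C) = 0 - j0.328 Ω.
Step 4 — Series with R1: Z_total = R1 + (L || C) = 768 - j0.328 Ω = 768∠-0.0° Ω.
Step 5 — Source phasor: V = 5.65∠-105.8° V = -1.538 - j5.437 V.
Step 6 — Ohm's law: I = V / Z_total = (-1.538 - j5.437) / (768 - j0.328) = -0.002 - j0.00708 A.
Step 7 — Convert to polar: |I| = 0.007357 A, ∠I = -105.8°.

I = 0.007357∠-105.8° A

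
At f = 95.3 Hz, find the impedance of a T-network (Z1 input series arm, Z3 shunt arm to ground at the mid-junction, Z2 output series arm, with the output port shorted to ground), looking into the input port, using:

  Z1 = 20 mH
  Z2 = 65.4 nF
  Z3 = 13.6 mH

Step 1 — Angular frequency: ω = 2π·f = 2π·95.3 = 598.8 rad/s.
Step 2 — Component impedances:
  Z1: Z = jωL = j·598.8·0.02 = 0 + j11.98 Ω
  Z2: Z = 1/(jωC) = -j/(ω·C) = 0 - j2.554e+04 Ω
  Z3: Z = jωL = j·598.8·0.0136 = 0 + j8.144 Ω
Step 3 — With the output port shorted to ground, the output series arm Z2 runs from the junction to ground; the shunt arm Z3 also runs from the junction to ground. They appear in parallel: Z3 || Z2 = 0 + j8.146 Ω.
Step 4 — Series with input arm Z1: Z_in = Z1 + (Z3 || Z2) = 0 + j20.12 Ω = 20.12∠90.0° Ω.

Z = 0 + j20.12 Ω = 20.12∠90.0° Ω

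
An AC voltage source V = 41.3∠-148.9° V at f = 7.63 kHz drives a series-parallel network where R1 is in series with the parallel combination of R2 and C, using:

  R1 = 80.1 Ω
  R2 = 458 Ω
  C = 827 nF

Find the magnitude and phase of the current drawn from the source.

Step 1 — Angular frequency: ω = 2π·f = 2π·7630 = 4.794e+04 rad/s.
Step 2 — Component impedances:
  R1: Z = R = 80.1 Ω
  R2: Z = R = 458 Ω
  C: Z = 1/(jωC) = -j/(ω·C) = 0 - j25.22 Ω
Step 3 — Parallel branch: R2 || C = 1/(1/R2 + 1/C) = 1.385 - j25.15 Ω.
Step 4 — Series with R1: Z_total = R1 + (R2 || C) = 81.48 - j25.15 Ω = 85.28∠-17.2° Ω.
Step 5 — Source phasor: V = 41.3∠-148.9° V = -35.36 - j21.33 V.
Step 6 — Ohm's law: I = V / Z_total = (-35.36 - j21.33) / (81.48 - j25.15) = -0.3225 - j0.3613 A.
Step 7 — Convert to polar: |I| = 0.4843 A, ∠I = -131.7°.

I = 0.4843∠-131.7° A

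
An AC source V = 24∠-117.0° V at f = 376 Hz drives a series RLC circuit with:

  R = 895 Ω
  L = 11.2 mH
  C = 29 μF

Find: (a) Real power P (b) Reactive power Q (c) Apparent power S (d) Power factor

Step 1 — Angular frequency: ω = 2π·f = 2π·376 = 2362 rad/s.
Step 2 — Component impedances:
  R: Z = R = 895 Ω
  L: Z = jωL = j·2362·0.0112 = 0 + j26.46 Ω
  C: Z = 1/(jωC) = -j/(ω·C) = 0 - j14.6 Ω
Step 3 — Series combination: Z_total = R + L + C = 895 + j11.86 Ω = 895.1∠0.8° Ω.
Step 4 — Source phasor: V = 24∠-117.0° V = -10.9 - j21.38 V.
Step 5 — Current: I = V / Z = -0.01249 - j0.02373 A = 0.02681∠-117.8° A.
Step 6 — Complex power: S = V·I* = 0.6435 + j0.008529 VA.
Step 7 — Real power: P = Re(S) = 0.6435 W.
Step 8 — Reactive power: Q = Im(S) = 0.008529 VAR.
Step 9 — Apparent power: |S| = 0.6435 VA.
Step 10 — Power factor: PF = P/|S| = 0.9999 (lagging).

(a) P = 0.6435 W  (b) Q = 0.008529 VAR  (c) S = 0.6435 VA  (d) PF = 0.9999 (lagging)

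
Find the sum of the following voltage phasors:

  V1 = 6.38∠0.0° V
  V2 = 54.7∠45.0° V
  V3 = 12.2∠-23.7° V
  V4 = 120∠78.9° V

Step 1 — Convert each phasor to rectangular form:
  V1 = 6.38·(cos(0.0°) + j·sin(0.0°)) = 6.38 V
  V2 = 54.7·(cos(45.0°) + j·sin(45.0°)) = 38.68 + j38.68 V
  V3 = 12.2·(cos(-23.7°) + j·sin(-23.7°)) = 11.17 - j4.904 V
  V4 = 120·(cos(78.9°) + j·sin(78.9°)) = 23.1 + j117.8 V
Step 2 — Sum components: V_total = 79.33 + j151.5 V.
Step 3 — Convert to polar: |V_total| = 171 V, ∠V_total = 62.4°.

V_total = 171∠62.4° V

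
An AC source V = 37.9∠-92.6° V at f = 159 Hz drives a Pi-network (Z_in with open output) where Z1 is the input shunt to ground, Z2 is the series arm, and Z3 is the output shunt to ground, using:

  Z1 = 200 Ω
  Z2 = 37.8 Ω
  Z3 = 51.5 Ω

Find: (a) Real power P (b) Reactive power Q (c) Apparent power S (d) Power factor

Step 1 — Angular frequency: ω = 2π·f = 2π·159 = 999 rad/s.
Step 2 — Component impedances:
  Z1: Z = R = 200 Ω
  Z2: Z = R = 37.8 Ω
  Z3: Z = R = 51.5 Ω
Step 3 — With open output, the series arm Z2 and the output shunt Z3 appear in series to ground: Z2 + Z3 = 89.3 Ω.
Step 4 — Parallel with input shunt Z1: Z_in = Z1 || (Z2 + Z3) = 61.74 Ω = 61.74∠0.0° Ω.
Step 5 — Source phasor: V = 37.9∠-92.6° V = -1.719 - j37.86 V.
Step 6 — Current: I = V / Z = -0.02785 - j0.6133 A = 0.6139∠-92.6° A.
Step 7 — Complex power: S = V·I* = 23.27 VA.
Step 8 — Real power: P = Re(S) = 23.27 W.
Step 9 — Reactive power: Q = Im(S) = 0 VAR.
Step 10 — Apparent power: |S| = 23.27 VA.
Step 11 — Power factor: PF = P/|S| = 1 (unity).

(a) P = 23.27 W  (b) Q = 0 VAR  (c) S = 23.27 VA  (d) PF = 1 (unity)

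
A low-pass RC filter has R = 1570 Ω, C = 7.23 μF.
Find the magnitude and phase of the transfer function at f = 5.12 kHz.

Step 1 — Angular frequency: ω = 2π·5120 = 3.217e+04 rad/s.
Step 2 — Transfer function: H(jω) = 1/(1 + jωRC).
Step 3 — Denominator: 1 + jωRC = 1 + j·3.217e+04·1570·7.23e-06 = 1 + j365.2.
Step 4 — H = 7.499e-06 - j0.002738.
Step 5 — Magnitude: |H| = 0.002738 (-51.2 dB); phase: φ = -89.8°.

|H| = 0.002738 (-51.2 dB), φ = -89.8°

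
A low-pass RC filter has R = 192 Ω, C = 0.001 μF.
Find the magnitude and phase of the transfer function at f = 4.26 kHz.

Step 1 — Angular frequency: ω = 2π·4260 = 2.677e+04 rad/s.
Step 2 — Transfer function: H(jω) = 1/(1 + jωRC).
Step 3 — Denominator: 1 + jωRC = 1 + j·2.677e+04·192·1e-09 = 1 + j0.005139.
Step 4 — H = 1 - j0.005139.
Step 5 — Magnitude: |H| = 1 (-0.0 dB); phase: φ = -0.3°.

|H| = 1 (-0.0 dB), φ = -0.3°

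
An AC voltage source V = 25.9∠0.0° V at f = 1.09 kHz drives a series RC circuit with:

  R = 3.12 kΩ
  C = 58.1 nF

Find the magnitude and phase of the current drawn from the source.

Step 1 — Angular frequency: ω = 2π·f = 2π·1090 = 6849 rad/s.
Step 2 — Component impedances:
  R: Z = R = 3120 Ω
  C: Z = 1/(jωC) = -j/(ω·C) = 0 - j2513 Ω
Step 3 — Series combination: Z_total = R + C = 3120 - j2513 Ω = 4006∠-38.9° Ω.
Step 4 — Source phasor: V = 25.9∠0.0° V = 25.9 V.
Step 5 — Ohm's law: I = V / Z_total = (25.9) / (3120 - j2513) = 0.005035 + j0.004055 A.
Step 6 — Convert to polar: |I| = 0.006465 A, ∠I = 38.9°.

I = 0.006465∠38.9° A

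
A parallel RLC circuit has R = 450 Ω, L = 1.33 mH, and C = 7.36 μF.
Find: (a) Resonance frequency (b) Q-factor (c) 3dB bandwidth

Step 1 — Resonance: ω₀ = 1/√(LC) = 1/√(0.00133·7.36e-06) = 1.011e+04 rad/s.
Step 2 — f₀ = ω₀/(2π) = 1609 Hz.
Step 3 — Parallel Q: Q = R/(ω₀L) = 450/(1.011e+04·0.00133) = 33.48.
Step 4 — Bandwidth: Δω = ω₀/Q = 301.9 rad/s; BW = Δω/(2π) = 48.05 Hz.

(a) f₀ = 1609 Hz  (b) Q = 33.48  (c) BW = 48.05 Hz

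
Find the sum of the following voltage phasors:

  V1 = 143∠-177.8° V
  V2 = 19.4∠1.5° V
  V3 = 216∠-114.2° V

Step 1 — Convert each phasor to rectangular form:
  V1 = 143·(cos(-177.8°) + j·sin(-177.8°)) = -142.9 - j5.489 V
  V2 = 19.4·(cos(1.5°) + j·sin(1.5°)) = 19.39 + j0.5078 V
  V3 = 216·(cos(-114.2°) + j·sin(-114.2°)) = -88.54 - j197 V
Step 2 — Sum components: V_total = -212 - j202 V.
Step 3 — Convert to polar: |V_total| = 292.9 V, ∠V_total = -136.4°.

V_total = 292.9∠-136.4° V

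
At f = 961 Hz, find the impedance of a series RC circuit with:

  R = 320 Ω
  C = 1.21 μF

Step 1 — Angular frequency: ω = 2π·f = 2π·961 = 6038 rad/s.
Step 2 — Component impedances:
  R: Z = R = 320 Ω
  C: Z = 1/(jωC) = -j/(ω·C) = 0 - j136.9 Ω
Step 3 — Series combination: Z_total = R + C = 320 - j136.9 Ω = 348∠-23.2° Ω.

Z = 320 - j136.9 Ω = 348∠-23.2° Ω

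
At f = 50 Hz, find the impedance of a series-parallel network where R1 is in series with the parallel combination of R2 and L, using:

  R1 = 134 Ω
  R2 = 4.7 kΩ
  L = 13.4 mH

Step 1 — Angular frequency: ω = 2π·f = 2π·50 = 314.2 rad/s.
Step 2 — Component impedances:
  R1: Z = R = 134 Ω
  R2: Z = R = 4700 Ω
  L: Z = jωL = j·314.2·0.0134 = 0 + j4.21 Ω
Step 3 — Parallel branch: R2 || L = 1/(1/R2 + 1/L) = 0.003771 + j4.21 Ω.
Step 4 — Series with R1: Z_total = R1 + (R2 || L) = 134 + j4.21 Ω = 134.1∠1.8° Ω.

Z = 134 + j4.21 Ω = 134.1∠1.8° Ω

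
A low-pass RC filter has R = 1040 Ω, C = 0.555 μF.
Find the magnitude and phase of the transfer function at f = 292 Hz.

Step 1 — Angular frequency: ω = 2π·292 = 1835 rad/s.
Step 2 — Transfer function: H(jω) = 1/(1 + jωRC).
Step 3 — Denominator: 1 + jωRC = 1 + j·1835·1040·5.55e-07 = 1 + j1.059.
Step 4 — H = 0.4714 - j0.4992.
Step 5 — Magnitude: |H| = 0.6866 (-3.3 dB); phase: φ = -46.6°.

|H| = 0.6866 (-3.3 dB), φ = -46.6°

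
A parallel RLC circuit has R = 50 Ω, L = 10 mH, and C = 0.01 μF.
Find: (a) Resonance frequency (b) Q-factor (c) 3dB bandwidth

Step 1 — Resonance: ω₀ = 1/√(LC) = 1/√(0.01·1e-08) = 1e+05 rad/s.
Step 2 — f₀ = ω₀/(2π) = 1.592e+04 Hz.
Step 3 — Parallel Q: Q = R/(ω₀L) = 50/(1e+05·0.01) = 0.05.
Step 4 — Bandwidth: Δω = ω₀/Q = 2e+06 rad/s; BW = Δω/(2π) = 3.183e+05 Hz.

(a) f₀ = 1.592e+04 Hz  (b) Q = 0.05  (c) BW = 3.183e+05 Hz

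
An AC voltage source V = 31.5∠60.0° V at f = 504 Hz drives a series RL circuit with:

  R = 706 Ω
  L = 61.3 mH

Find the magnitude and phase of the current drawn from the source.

Step 1 — Angular frequency: ω = 2π·f = 2π·504 = 3167 rad/s.
Step 2 — Component impedances:
  R: Z = R = 706 Ω
  L: Z = jωL = j·3167·0.0613 = 0 + j194.1 Ω
Step 3 — Series combination: Z_total = R + L = 706 + j194.1 Ω = 732.2∠15.4° Ω.
Step 4 — Source phasor: V = 31.5∠60.0° V = 15.75 + j27.28 V.
Step 5 — Ohm's law: I = V / Z_total = (15.75 + j27.28) / (706 + j194.1) = 0.03062 + j0.03022 A.
Step 6 — Convert to polar: |I| = 0.04302 A, ∠I = 44.6°.

I = 0.04302∠44.6° A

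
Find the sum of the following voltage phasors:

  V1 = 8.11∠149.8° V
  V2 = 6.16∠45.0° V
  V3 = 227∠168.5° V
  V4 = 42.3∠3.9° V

Step 1 — Convert each phasor to rectangular form:
  V1 = 8.11·(cos(149.8°) + j·sin(149.8°)) = -7.009 + j4.079 V
  V2 = 6.16·(cos(45.0°) + j·sin(45.0°)) = 4.356 + j4.356 V
  V3 = 227·(cos(168.5°) + j·sin(168.5°)) = -222.4 + j45.26 V
  V4 = 42.3·(cos(3.9°) + j·sin(3.9°)) = 42.2 + j2.877 V
Step 2 — Sum components: V_total = -182.9 + j56.57 V.
Step 3 — Convert to polar: |V_total| = 191.4 V, ∠V_total = 162.8°.

V_total = 191.4∠162.8° V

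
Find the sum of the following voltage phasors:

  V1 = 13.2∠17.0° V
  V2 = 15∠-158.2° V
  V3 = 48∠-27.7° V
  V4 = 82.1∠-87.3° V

Step 1 — Convert each phasor to rectangular form:
  V1 = 13.2·(cos(17.0°) + j·sin(17.0°)) = 12.62 + j3.859 V
  V2 = 15·(cos(-158.2°) + j·sin(-158.2°)) = -13.93 - j5.571 V
  V3 = 48·(cos(-27.7°) + j·sin(-27.7°)) = 42.5 - j22.31 V
  V4 = 82.1·(cos(-87.3°) + j·sin(-87.3°)) = 3.867 - j82.01 V
Step 2 — Sum components: V_total = 45.06 - j106 V.
Step 3 — Convert to polar: |V_total| = 115.2 V, ∠V_total = -67.0°.

V_total = 115.2∠-67.0° V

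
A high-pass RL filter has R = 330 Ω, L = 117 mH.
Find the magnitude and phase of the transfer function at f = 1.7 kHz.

Step 1 — Angular frequency: ω = 2π·1700 = 1.068e+04 rad/s.
Step 2 — Transfer function: H(jω) = jωL/(R + jωL).
Step 3 — Numerator jωL = j·1250; denominator R + jωL = 330 + j1250.
Step 4 — H = 0.9348 + j0.2468.
Step 5 — Magnitude: |H| = 0.9669 (-0.3 dB); phase: φ = 14.8°.

|H| = 0.9669 (-0.3 dB), φ = 14.8°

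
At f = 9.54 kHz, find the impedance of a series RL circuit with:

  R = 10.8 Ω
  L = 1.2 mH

Step 1 — Angular frequency: ω = 2π·f = 2π·9540 = 5.994e+04 rad/s.
Step 2 — Component impedances:
  R: Z = R = 10.8 Ω
  L: Z = jωL = j·5.994e+04·0.0012 = 0 + j71.93 Ω
Step 3 — Series combination: Z_total = R + L = 10.8 + j71.93 Ω = 72.74∠81.5° Ω.

Z = 10.8 + j71.93 Ω = 72.74∠81.5° Ω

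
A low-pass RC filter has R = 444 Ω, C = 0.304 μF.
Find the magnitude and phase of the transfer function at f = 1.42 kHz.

Step 1 — Angular frequency: ω = 2π·1420 = 8922 rad/s.
Step 2 — Transfer function: H(jω) = 1/(1 + jωRC).
Step 3 — Denominator: 1 + jωRC = 1 + j·8922·444·3.04e-07 = 1 + j1.204.
Step 4 — H = 0.4081 - j0.4915.
Step 5 — Magnitude: |H| = 0.6388 (-3.9 dB); phase: φ = -50.3°.

|H| = 0.6388 (-3.9 dB), φ = -50.3°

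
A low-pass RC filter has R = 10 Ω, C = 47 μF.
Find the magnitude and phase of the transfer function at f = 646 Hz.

Step 1 — Angular frequency: ω = 2π·646 = 4059 rad/s.
Step 2 — Transfer function: H(jω) = 1/(1 + jωRC).
Step 3 — Denominator: 1 + jωRC = 1 + j·4059·10·4.7e-05 = 1 + j1.908.
Step 4 — H = 0.2155 - j0.4112.
Step 5 — Magnitude: |H| = 0.4643 (-6.7 dB); phase: φ = -62.3°.

|H| = 0.4643 (-6.7 dB), φ = -62.3°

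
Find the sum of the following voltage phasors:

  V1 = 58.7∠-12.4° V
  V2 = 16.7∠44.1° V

Step 1 — Convert each phasor to rectangular form:
  V1 = 58.7·(cos(-12.4°) + j·sin(-12.4°)) = 57.33 - j12.6 V
  V2 = 16.7·(cos(44.1°) + j·sin(44.1°)) = 11.99 + j11.62 V
Step 2 — Sum components: V_total = 69.32 - j0.9832 V.
Step 3 — Convert to polar: |V_total| = 69.33 V, ∠V_total = -0.8°.

V_total = 69.33∠-0.8° V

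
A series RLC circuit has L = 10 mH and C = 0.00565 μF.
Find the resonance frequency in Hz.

Step 1 — Resonance condition Im(Z)=0 gives ω₀ = 1/√(LC).
Step 2 — ω₀ = 1/√(0.01·5.65e-09) = 1.33e+05 rad/s.
Step 3 — f₀ = ω₀/(2π) = 2.117e+04 Hz.

f₀ = 2.117e+04 Hz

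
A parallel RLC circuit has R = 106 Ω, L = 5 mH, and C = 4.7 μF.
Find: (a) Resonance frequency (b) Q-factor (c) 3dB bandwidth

Step 1 — Resonance: ω₀ = 1/√(LC) = 1/√(0.005·4.7e-06) = 6523 rad/s.
Step 2 — f₀ = ω₀/(2π) = 1038 Hz.
Step 3 — Parallel Q: Q = R/(ω₀L) = 106/(6523·0.005) = 3.25.
Step 4 — Bandwidth: Δω = ω₀/Q = 2007 rad/s; BW = Δω/(2π) = 319.5 Hz.

(a) f₀ = 1038 Hz  (b) Q = 3.25  (c) BW = 319.5 Hz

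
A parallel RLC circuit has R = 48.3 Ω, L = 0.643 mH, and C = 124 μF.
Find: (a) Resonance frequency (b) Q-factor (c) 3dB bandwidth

Step 1 — Resonance: ω₀ = 1/√(LC) = 1/√(0.000643·0.000124) = 3541 rad/s.
Step 2 — f₀ = ω₀/(2π) = 563.6 Hz.
Step 3 — Parallel Q: Q = R/(ω₀L) = 48.3/(3541·0.000643) = 21.21.
Step 4 — Bandwidth: Δω = ω₀/Q = 167 rad/s; BW = Δω/(2π) = 26.57 Hz.

(a) f₀ = 563.6 Hz  (b) Q = 21.21  (c) BW = 26.57 Hz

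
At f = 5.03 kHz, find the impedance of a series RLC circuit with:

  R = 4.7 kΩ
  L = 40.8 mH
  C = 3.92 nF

Step 1 — Angular frequency: ω = 2π·f = 2π·5030 = 3.16e+04 rad/s.
Step 2 — Component impedances:
  R: Z = R = 4700 Ω
  L: Z = jωL = j·3.16e+04·0.0408 = 0 + j1289 Ω
  C: Z = 1/(jωC) = -j/(ω·C) = 0 - j8072 Ω
Step 3 — Series combination: Z_total = R + L + C = 4700 - j6782 Ω = 8252∠-55.3° Ω.

Z = 4700 - j6782 Ω = 8252∠-55.3° Ω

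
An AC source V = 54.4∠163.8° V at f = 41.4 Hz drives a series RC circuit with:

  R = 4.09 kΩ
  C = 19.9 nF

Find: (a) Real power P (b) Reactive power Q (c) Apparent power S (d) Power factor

Step 1 — Angular frequency: ω = 2π·f = 2π·41.4 = 260.1 rad/s.
Step 2 — Component impedances:
  R: Z = R = 4090 Ω
  C: Z = 1/(jωC) = -j/(ω·C) = 0 - j1.932e+05 Ω
Step 3 — Series combination: Z_total = R + C = 4090 - j1.932e+05 Ω = 1.932e+05∠-88.8° Ω.
Step 4 — Source phasor: V = 54.4∠163.8° V = -52.24 + j15.18 V.
Step 5 — Current: I = V / Z = -8.425e-05 - j0.0002686 A = 0.0002815∠-107.4° A.
Step 6 — Complex power: S = V·I* = 0.0003242 - j0.01531 VA.
Step 7 — Real power: P = Re(S) = 0.0003242 W.
Step 8 — Reactive power: Q = Im(S) = -0.01531 VAR.
Step 9 — Apparent power: |S| = 0.01532 VA.
Step 10 — Power factor: PF = P/|S| = 0.02117 (leading).

(a) P = 0.0003242 W  (b) Q = -0.01531 VAR  (c) S = 0.01532 VA  (d) PF = 0.02117 (leading)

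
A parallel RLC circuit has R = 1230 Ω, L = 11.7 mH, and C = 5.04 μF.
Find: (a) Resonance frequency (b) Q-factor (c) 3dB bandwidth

Step 1 — Resonance: ω₀ = 1/√(LC) = 1/√(0.0117·5.04e-06) = 4118 rad/s.
Step 2 — f₀ = ω₀/(2π) = 655.4 Hz.
Step 3 — Parallel Q: Q = R/(ω₀L) = 1230/(4118·0.0117) = 25.53.
Step 4 — Bandwidth: Δω = ω₀/Q = 161.3 rad/s; BW = Δω/(2π) = 25.67 Hz.

(a) f₀ = 655.4 Hz  (b) Q = 25.53  (c) BW = 25.67 Hz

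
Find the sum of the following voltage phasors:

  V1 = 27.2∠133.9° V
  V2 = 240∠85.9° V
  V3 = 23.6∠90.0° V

Step 1 — Convert each phasor to rectangular form:
  V1 = 27.2·(cos(133.9°) + j·sin(133.9°)) = -18.86 + j19.6 V
  V2 = 240·(cos(85.9°) + j·sin(85.9°)) = 17.16 + j239.4 V
  V3 = 23.6·(cos(90.0°) + j·sin(90.0°)) = 0 + j23.6 V
Step 2 — Sum components: V_total = -1.701 + j282.6 V.
Step 3 — Convert to polar: |V_total| = 282.6 V, ∠V_total = 90.3°.

V_total = 282.6∠90.3° V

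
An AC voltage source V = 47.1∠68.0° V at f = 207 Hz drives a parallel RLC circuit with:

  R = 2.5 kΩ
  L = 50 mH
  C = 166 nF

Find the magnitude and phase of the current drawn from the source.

Step 1 — Angular frequency: ω = 2π·f = 2π·207 = 1301 rad/s.
Step 2 — Component impedances:
  R: Z = R = 2500 Ω
  L: Z = jωL = j·1301·0.05 = 0 + j65.03 Ω
  C: Z = 1/(jωC) = -j/(ω·C) = 0 - j4632 Ω
Step 3 — Parallel combination: 1/Z_total = 1/R + 1/L + 1/C; Z_total = 1.739 + j65.91 Ω = 65.93∠88.5° Ω.
Step 4 — Source phasor: V = 47.1∠68.0° V = 17.64 + j43.67 V.
Step 5 — Ohm's law: I = V / Z_total = (17.64 + j43.67) / (1.739 + j65.91) = 0.6692 - j0.25 A.
Step 6 — Convert to polar: |I| = 0.7143 A, ∠I = -20.5°.

I = 0.7143∠-20.5° A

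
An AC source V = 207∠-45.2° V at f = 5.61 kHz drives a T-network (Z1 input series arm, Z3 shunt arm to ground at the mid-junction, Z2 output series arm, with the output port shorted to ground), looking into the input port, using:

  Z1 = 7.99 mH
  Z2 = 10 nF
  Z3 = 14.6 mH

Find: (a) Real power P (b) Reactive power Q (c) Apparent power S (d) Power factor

Step 1 — Angular frequency: ω = 2π·f = 2π·5610 = 3.525e+04 rad/s.
Step 2 — Component impedances:
  Z1: Z = jωL = j·3.525e+04·0.00799 = 0 + j281.6 Ω
  Z2: Z = 1/(jωC) = -j/(ω·C) = 0 - j2837 Ω
  Z3: Z = jωL = j·3.525e+04·0.0146 = 0 + j514.6 Ω
Step 3 — With the output port shorted to ground, the output series arm Z2 runs from the junction to ground; the shunt arm Z3 also runs from the junction to ground. They appear in parallel: Z3 || Z2 = 0 + j628.7 Ω.
Step 4 — Series with input arm Z1: Z_in = Z1 + (Z3 || Z2) = 0 + j910.3 Ω = 910.3∠90.0° Ω.
Step 5 — Source phasor: V = 207∠-45.2° V = 145.9 - j146.9 V.
Step 6 — Current: I = V / Z = -0.1614 - j0.1602 A = 0.2274∠-135.2° A.
Step 7 — Complex power: S = V·I* = 0 + j47.07 VA.
Step 8 — Real power: P = Re(S) = 0 W.
Step 9 — Reactive power: Q = Im(S) = 47.07 VAR.
Step 10 — Apparent power: |S| = 47.07 VA.
Step 11 — Power factor: PF = P/|S| = 0 (lagging).

(a) P = 0 W  (b) Q = 47.07 VAR  (c) S = 47.07 VA  (d) PF = 0 (lagging)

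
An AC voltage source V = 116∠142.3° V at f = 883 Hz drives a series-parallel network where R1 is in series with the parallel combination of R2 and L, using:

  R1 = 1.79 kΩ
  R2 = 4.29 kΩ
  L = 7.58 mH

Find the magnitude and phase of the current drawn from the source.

Step 1 — Angular frequency: ω = 2π·f = 2π·883 = 5548 rad/s.
Step 2 — Component impedances:
  R1: Z = R = 1790 Ω
  R2: Z = R = 4290 Ω
  L: Z = jωL = j·5548·0.00758 = 0 + j42.05 Ω
Step 3 — Parallel branch: R2 || L = 1/(1/R2 + 1/L) = 0.4122 + j42.05 Ω.
Step 4 — Series with R1: Z_total = R1 + (R2 || L) = 1790 + j42.05 Ω = 1791∠1.3° Ω.
Step 5 — Source phasor: V = 116∠142.3° V = -91.78 + j70.94 V.
Step 6 — Ohm's law: I = V / Z_total = (-91.78 + j70.94) / (1790 + j42.05) = -0.0503 + j0.0408 A.
Step 7 — Convert to polar: |I| = 0.06477 A, ∠I = 141.0°.

I = 0.06477∠141.0° A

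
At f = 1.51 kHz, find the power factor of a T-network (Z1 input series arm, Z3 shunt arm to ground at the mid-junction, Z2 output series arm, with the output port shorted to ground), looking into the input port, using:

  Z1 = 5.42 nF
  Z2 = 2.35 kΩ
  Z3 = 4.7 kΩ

Step 1 — Angular frequency: ω = 2π·f = 2π·1510 = 9488 rad/s.
Step 2 — Component impedances:
  Z1: Z = 1/(jωC) = -j/(ω·C) = 0 - j1.945e+04 Ω
  Z2: Z = R = 2350 Ω
  Z3: Z = R = 4700 Ω
Step 3 — With the output port shorted to ground, the output series arm Z2 runs from the junction to ground; the shunt arm Z3 also runs from the junction to ground. They appear in parallel: Z3 || Z2 = 1567 Ω.
Step 4 — Series with input arm Z1: Z_in = Z1 + (Z3 || Z2) = 1567 - j1.945e+04 Ω = 1.951e+04∠-85.4° Ω.
Step 5 — Power factor: PF = cos(φ) = Re(Z)/|Z| = 1566.7/19510 = 0.0803.
Step 6 — Type: Im(Z) = -1.945e+04 ⇒ leading (phase φ = -85.4°).

PF = 0.0803 (leading, φ = -85.4°)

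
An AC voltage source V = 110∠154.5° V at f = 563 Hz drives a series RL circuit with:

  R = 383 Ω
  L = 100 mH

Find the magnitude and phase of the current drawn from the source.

Step 1 — Angular frequency: ω = 2π·f = 2π·563 = 3537 rad/s.
Step 2 — Component impedances:
  R: Z = R = 383 Ω
  L: Z = jωL = j·3537·0.1 = 0 + j353.7 Ω
Step 3 — Series combination: Z_total = R + L = 383 + j353.7 Ω = 521.4∠42.7° Ω.
Step 4 — Source phasor: V = 110∠154.5° V = -99.28 + j47.36 V.
Step 5 — Ohm's law: I = V / Z_total = (-99.28 + j47.36) / (383 + j353.7) = -0.07826 + j0.1959 A.
Step 6 — Convert to polar: |I| = 0.211 A, ∠I = 111.8°.

I = 0.211∠111.8° A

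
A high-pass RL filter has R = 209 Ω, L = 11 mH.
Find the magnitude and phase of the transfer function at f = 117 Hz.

Step 1 — Angular frequency: ω = 2π·117 = 735.1 rad/s.
Step 2 — Transfer function: H(jω) = jωL/(R + jωL).
Step 3 — Numerator jωL = j·8.086; denominator R + jωL = 209 + j8.086.
Step 4 — H = 0.001495 + j0.03863.
Step 5 — Magnitude: |H| = 0.03866 (-28.3 dB); phase: φ = 87.8°.

|H| = 0.03866 (-28.3 dB), φ = 87.8°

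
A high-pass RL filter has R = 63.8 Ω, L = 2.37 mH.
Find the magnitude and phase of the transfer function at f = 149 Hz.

Step 1 — Angular frequency: ω = 2π·149 = 936.2 rad/s.
Step 2 — Transfer function: H(jω) = jωL/(R + jωL).
Step 3 — Numerator jωL = j·2.219; denominator R + jωL = 63.8 + j2.219.
Step 4 — H = 0.001208 + j0.03474.
Step 5 — Magnitude: |H| = 0.03476 (-29.2 dB); phase: φ = 88.0°.

|H| = 0.03476 (-29.2 dB), φ = 88.0°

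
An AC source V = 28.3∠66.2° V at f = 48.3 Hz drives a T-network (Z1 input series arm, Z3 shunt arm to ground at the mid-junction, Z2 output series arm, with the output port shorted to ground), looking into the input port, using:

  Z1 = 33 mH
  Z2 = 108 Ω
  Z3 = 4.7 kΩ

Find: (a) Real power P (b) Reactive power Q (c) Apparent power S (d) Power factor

Step 1 — Angular frequency: ω = 2π·f = 2π·48.3 = 303.5 rad/s.
Step 2 — Component impedances:
  Z1: Z = jωL = j·303.5·0.033 = 0 + j10.01 Ω
  Z2: Z = R = 108 Ω
  Z3: Z = R = 4700 Ω
Step 3 — With the output port shorted to ground, the output series arm Z2 runs from the junction to ground; the shunt arm Z3 also runs from the junction to ground. They appear in parallel: Z3 || Z2 = 105.6 Ω.
Step 4 — Series with input arm Z1: Z_in = Z1 + (Z3 || Z2) = 105.6 + j10.01 Ω = 106∠5.4° Ω.
Step 5 — Source phasor: V = 28.3∠66.2° V = 11.42 + j25.89 V.
Step 6 — Current: I = V / Z = 0.1303 + j0.2329 A = 0.2669∠60.8° A.
Step 7 — Complex power: S = V·I* = 7.518 + j0.7132 VA.
Step 8 — Real power: P = Re(S) = 7.518 W.
Step 9 — Reactive power: Q = Im(S) = 0.7132 VAR.
Step 10 — Apparent power: |S| = 7.552 VA.
Step 11 — Power factor: PF = P/|S| = 0.9955 (lagging).

(a) P = 7.518 W  (b) Q = 0.7132 VAR  (c) S = 7.552 VA  (d) PF = 0.9955 (lagging)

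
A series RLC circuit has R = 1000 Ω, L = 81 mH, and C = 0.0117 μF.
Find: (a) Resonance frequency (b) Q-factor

Step 1 — Resonance condition Im(Z)=0 gives ω₀ = 1/√(LC).
Step 2 — ω₀ = 1/√(0.081·1.17e-08) = 3.248e+04 rad/s.
Step 3 — f₀ = ω₀/(2π) = 5170 Hz.
Step 4 — Series Q: Q = ω₀L/R = 3.248e+04·0.081/1000 = 2.631.

(a) f₀ = 5170 Hz  (b) Q = 2.631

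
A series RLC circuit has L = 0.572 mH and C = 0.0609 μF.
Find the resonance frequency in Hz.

Step 1 — Resonance condition Im(Z)=0 gives ω₀ = 1/√(LC).
Step 2 — ω₀ = 1/√(0.000572·6.09e-08) = 1.694e+05 rad/s.
Step 3 — f₀ = ω₀/(2π) = 2.697e+04 Hz.

f₀ = 2.697e+04 Hz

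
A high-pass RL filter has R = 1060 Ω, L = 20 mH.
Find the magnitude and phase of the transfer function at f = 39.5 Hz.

Step 1 — Angular frequency: ω = 2π·39.5 = 248.2 rad/s.
Step 2 — Transfer function: H(jω) = jωL/(R + jωL).
Step 3 — Numerator jωL = j·4.964; denominator R + jωL = 1060 + j4.964.
Step 4 — H = 2.193e-05 + j0.004683.
Step 5 — Magnitude: |H| = 0.004683 (-46.6 dB); phase: φ = 89.7°.

|H| = 0.004683 (-46.6 dB), φ = 89.7°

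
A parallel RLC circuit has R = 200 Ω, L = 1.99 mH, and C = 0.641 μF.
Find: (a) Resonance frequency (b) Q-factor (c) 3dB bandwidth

Step 1 — Resonance: ω₀ = 1/√(LC) = 1/√(0.00199·6.41e-07) = 2.8e+04 rad/s.
Step 2 — f₀ = ω₀/(2π) = 4456 Hz.
Step 3 — Parallel Q: Q = R/(ω₀L) = 200/(2.8e+04·0.00199) = 3.589.
Step 4 — Bandwidth: Δω = ω₀/Q = 7800 rad/s; BW = Δω/(2π) = 1241 Hz.

(a) f₀ = 4456 Hz  (b) Q = 3.589  (c) BW = 1241 Hz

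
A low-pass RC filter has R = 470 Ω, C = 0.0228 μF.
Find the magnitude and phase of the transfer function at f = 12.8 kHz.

Step 1 — Angular frequency: ω = 2π·1.28e+04 = 8.042e+04 rad/s.
Step 2 — Transfer function: H(jω) = 1/(1 + jωRC).
Step 3 — Denominator: 1 + jωRC = 1 + j·8.042e+04·470·2.28e-08 = 1 + j0.8618.
Step 4 — H = 0.5738 - j0.4945.
Step 5 — Magnitude: |H| = 0.7575 (-2.4 dB); phase: φ = -40.8°.

|H| = 0.7575 (-2.4 dB), φ = -40.8°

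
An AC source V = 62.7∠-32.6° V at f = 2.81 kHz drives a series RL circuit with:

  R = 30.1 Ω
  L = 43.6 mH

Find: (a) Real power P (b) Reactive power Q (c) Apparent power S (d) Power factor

Step 1 — Angular frequency: ω = 2π·f = 2π·2810 = 1.766e+04 rad/s.
Step 2 — Component impedances:
  R: Z = R = 30.1 Ω
  L: Z = jωL = j·1.766e+04·0.0436 = 0 + j769.8 Ω
Step 3 — Series combination: Z_total = R + L = 30.1 + j769.8 Ω = 770.4∠87.8° Ω.
Step 4 — Source phasor: V = 62.7∠-32.6° V = 52.82 - j33.78 V.
Step 5 — Current: I = V / Z = -0.04114 - j0.07023 A = 0.08139∠-120.4° A.
Step 6 — Complex power: S = V·I* = 0.1994 + j5.099 VA.
Step 7 — Real power: P = Re(S) = 0.1994 W.
Step 8 — Reactive power: Q = Im(S) = 5.099 VAR.
Step 9 — Apparent power: |S| = 5.103 VA.
Step 10 — Power factor: PF = P/|S| = 0.03907 (lagging).

(a) P = 0.1994 W  (b) Q = 5.099 VAR  (c) S = 5.103 VA  (d) PF = 0.03907 (lagging)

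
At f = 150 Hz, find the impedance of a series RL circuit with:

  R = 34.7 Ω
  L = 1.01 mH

Step 1 — Angular frequency: ω = 2π·f = 2π·150 = 942.5 rad/s.
Step 2 — Component impedances:
  R: Z = R = 34.7 Ω
  L: Z = jωL = j·942.5·0.00101 = 0 + j0.9519 Ω
Step 3 — Series combination: Z_total = R + L = 34.7 + j0.9519 Ω = 34.71∠1.6° Ω.

Z = 34.7 + j0.9519 Ω = 34.71∠1.6° Ω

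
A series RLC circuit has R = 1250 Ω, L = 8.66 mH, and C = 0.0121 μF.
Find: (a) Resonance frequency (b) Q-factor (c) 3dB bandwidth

Step 1 — Resonance: ω₀ = 1/√(LC) = 1/√(0.00866·1.21e-08) = 9.769e+04 rad/s.
Step 2 — f₀ = ω₀/(2π) = 1.555e+04 Hz.
Step 3 — Series Q: Q = ω₀L/R = 9.769e+04·0.00866/1250 = 0.6768.
Step 4 — Bandwidth: Δω = ω₀/Q = 1.443e+05 rad/s; BW = Δω/(2π) = 2.297e+04 Hz.

(a) f₀ = 1.555e+04 Hz  (b) Q = 0.6768  (c) BW = 2.297e+04 Hz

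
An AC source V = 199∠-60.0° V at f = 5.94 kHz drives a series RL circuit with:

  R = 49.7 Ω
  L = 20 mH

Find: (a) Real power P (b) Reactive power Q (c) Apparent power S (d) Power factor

Step 1 — Angular frequency: ω = 2π·f = 2π·5940 = 3.732e+04 rad/s.
Step 2 — Component impedances:
  R: Z = R = 49.7 Ω
  L: Z = jωL = j·3.732e+04·0.02 = 0 + j746.4 Ω
Step 3 — Series combination: Z_total = R + L = 49.7 + j746.4 Ω = 748.1∠86.2° Ω.
Step 4 — Source phasor: V = 199∠-60.0° V = 99.5 - j172.3 V.
Step 5 — Current: I = V / Z = -0.221 - j0.148 A = 0.266∠-146.2° A.
Step 6 — Complex power: S = V·I* = 3.517 + j52.82 VA.
Step 7 — Real power: P = Re(S) = 3.517 W.
Step 8 — Reactive power: Q = Im(S) = 52.82 VAR.
Step 9 — Apparent power: |S| = 52.94 VA.
Step 10 — Power factor: PF = P/|S| = 0.06644 (lagging).

(a) P = 3.517 W  (b) Q = 52.82 VAR  (c) S = 52.94 VA  (d) PF = 0.06644 (lagging)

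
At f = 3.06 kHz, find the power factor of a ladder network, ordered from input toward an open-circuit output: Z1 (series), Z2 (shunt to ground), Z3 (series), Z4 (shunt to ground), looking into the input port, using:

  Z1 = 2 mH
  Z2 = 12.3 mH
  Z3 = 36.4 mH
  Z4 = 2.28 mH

Step 1 — Angular frequency: ω = 2π·f = 2π·3060 = 1.923e+04 rad/s.
Step 2 — Component impedances:
  Z1: Z = jωL = j·1.923e+04·0.002 = 0 + j38.45 Ω
  Z2: Z = jωL = j·1.923e+04·0.0123 = 0 + j236.5 Ω
  Z3: Z = jωL = j·1.923e+04·0.0364 = 0 + j699.8 Ω
  Z4: Z = jωL = j·1.923e+04·0.00228 = 0 + j43.84 Ω
Step 3 — Ladder network (open output): work backward from the far end, alternating series and parallel combinations. Z_in = 0 + j217.9 Ω = 217.9∠90.0° Ω.
Step 4 — Power factor: PF = cos(φ) = Re(Z)/|Z| = 0/217.9 = 0.
Step 5 — Type: Im(Z) = 217.9 ⇒ lagging (phase φ = 90.0°).

PF = 0 (lagging, φ = 90.0°)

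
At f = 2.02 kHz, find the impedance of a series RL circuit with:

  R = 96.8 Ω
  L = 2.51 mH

Step 1 — Angular frequency: ω = 2π·f = 2π·2020 = 1.269e+04 rad/s.
Step 2 — Component impedances:
  R: Z = R = 96.8 Ω
  L: Z = jωL = j·1.269e+04·0.00251 = 0 + j31.86 Ω
Step 3 — Series combination: Z_total = R + L = 96.8 + j31.86 Ω = 101.9∠18.2° Ω.

Z = 96.8 + j31.86 Ω = 101.9∠18.2° Ω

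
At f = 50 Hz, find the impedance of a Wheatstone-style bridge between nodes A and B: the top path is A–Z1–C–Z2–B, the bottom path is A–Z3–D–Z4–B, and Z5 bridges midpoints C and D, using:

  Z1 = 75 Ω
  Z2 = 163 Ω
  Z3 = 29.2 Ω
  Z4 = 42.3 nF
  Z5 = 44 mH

Step 1 — Angular frequency: ω = 2π·f = 2π·50 = 314.2 rad/s.
Step 2 — Component impedances:
  Z1: Z = R = 75 Ω
  Z2: Z = R = 163 Ω
  Z3: Z = R = 29.2 Ω
  Z4: Z = 1/(jωC) = -j/(ω·C) = 0 - j7.525e+04 Ω
  Z5: Z = jωL = j·314.2·0.044 = 0 + j13.82 Ω
Step 3 — Bridge requires nodal analysis (the Z5 bridge couples midpoints C and D, so the two paths cannot be reduced to a simple series/parallel combination). Setting node B to ground and injecting 1 A at node A, the 3-node admittance system at A, C, D solves to V_A = Z_AB = 185 + j6.68 Ω = 185.1∠2.1° Ω.

Z = 185 + j6.68 Ω = 185.1∠2.1° Ω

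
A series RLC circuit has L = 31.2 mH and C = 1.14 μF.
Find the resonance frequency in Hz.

Step 1 — Resonance condition Im(Z)=0 gives ω₀ = 1/√(LC).
Step 2 — ω₀ = 1/√(0.0312·1.14e-06) = 5302 rad/s.
Step 3 — f₀ = ω₀/(2π) = 843.9 Hz.

f₀ = 843.9 Hz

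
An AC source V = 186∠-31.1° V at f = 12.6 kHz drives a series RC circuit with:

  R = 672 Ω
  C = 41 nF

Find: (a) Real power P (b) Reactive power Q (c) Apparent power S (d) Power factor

Step 1 — Angular frequency: ω = 2π·f = 2π·1.26e+04 = 7.917e+04 rad/s.
Step 2 — Component impedances:
  R: Z = R = 672 Ω
  C: Z = 1/(jωC) = -j/(ω·C) = 0 - j308.1 Ω
Step 3 — Series combination: Z_total = R + C = 672 - j308.1 Ω = 739.3∠-24.6° Ω.
Step 4 — Source phasor: V = 186∠-31.1° V = 159.3 - j96.08 V.
Step 5 — Current: I = V / Z = 0.25 - j0.02835 A = 0.2516∠-6.5° A.
Step 6 — Complex power: S = V·I* = 42.54 - j19.5 VA.
Step 7 — Real power: P = Re(S) = 42.54 W.
Step 8 — Reactive power: Q = Im(S) = -19.5 VAR.
Step 9 — Apparent power: |S| = 46.8 VA.
Step 10 — Power factor: PF = P/|S| = 0.909 (leading).

(a) P = 42.54 W  (b) Q = -19.5 VAR  (c) S = 46.8 VA  (d) PF = 0.909 (leading)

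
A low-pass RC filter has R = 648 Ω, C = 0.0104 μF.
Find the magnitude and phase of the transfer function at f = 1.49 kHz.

Step 1 — Angular frequency: ω = 2π·1490 = 9362 rad/s.
Step 2 — Transfer function: H(jω) = 1/(1 + jωRC).
Step 3 — Denominator: 1 + jωRC = 1 + j·9362·648·1.04e-08 = 1 + j0.06309.
Step 4 — H = 0.996 - j0.06284.
Step 5 — Magnitude: |H| = 0.998 (-0.0 dB); phase: φ = -3.6°.

|H| = 0.998 (-0.0 dB), φ = -3.6°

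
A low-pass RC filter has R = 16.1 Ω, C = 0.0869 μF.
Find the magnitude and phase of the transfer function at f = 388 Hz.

Step 1 — Angular frequency: ω = 2π·388 = 2438 rad/s.
Step 2 — Transfer function: H(jω) = 1/(1 + jωRC).
Step 3 — Denominator: 1 + jωRC = 1 + j·2438·16.1·8.69e-08 = 1 + j0.003411.
Step 4 — H = 1 - j0.003411.
Step 5 — Magnitude: |H| = 1 (-0.0 dB); phase: φ = -0.2°.

|H| = 1 (-0.0 dB), φ = -0.2°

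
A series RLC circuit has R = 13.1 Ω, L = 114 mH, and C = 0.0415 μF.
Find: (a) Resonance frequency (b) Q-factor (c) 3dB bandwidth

Step 1 — Resonance: ω₀ = 1/√(LC) = 1/√(0.114·4.15e-08) = 1.454e+04 rad/s.
Step 2 — f₀ = ω₀/(2π) = 2314 Hz.
Step 3 — Series Q: Q = ω₀L/R = 1.454e+04·0.114/13.1 = 126.5.
Step 4 — Bandwidth: Δω = ω₀/Q = 114.9 rad/s; BW = Δω/(2π) = 18.29 Hz.

(a) f₀ = 2314 Hz  (b) Q = 126.5  (c) BW = 18.29 Hz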